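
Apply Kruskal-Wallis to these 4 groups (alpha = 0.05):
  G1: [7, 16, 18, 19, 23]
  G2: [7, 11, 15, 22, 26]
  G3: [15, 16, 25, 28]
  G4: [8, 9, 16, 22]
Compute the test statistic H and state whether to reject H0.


Step 1: Combine all N = 18 observations and assign midranks.
sorted (value, group, rank): (7,G1,1.5), (7,G2,1.5), (8,G4,3), (9,G4,4), (11,G2,5), (15,G2,6.5), (15,G3,6.5), (16,G1,9), (16,G3,9), (16,G4,9), (18,G1,11), (19,G1,12), (22,G2,13.5), (22,G4,13.5), (23,G1,15), (25,G3,16), (26,G2,17), (28,G3,18)
Step 2: Sum ranks within each group.
R_1 = 48.5 (n_1 = 5)
R_2 = 43.5 (n_2 = 5)
R_3 = 49.5 (n_3 = 4)
R_4 = 29.5 (n_4 = 4)
Step 3: H = 12/(N(N+1)) * sum(R_i^2/n_i) - 3(N+1)
     = 12/(18*19) * (48.5^2/5 + 43.5^2/5 + 49.5^2/4 + 29.5^2/4) - 3*19
     = 0.035088 * 1679.03 - 57
     = 1.913158.
Step 4: Ties present; correction factor C = 1 - 42/(18^3 - 18) = 0.992776. Corrected H = 1.913158 / 0.992776 = 1.927079.
Step 5: Under H0, H ~ chi^2(3); p-value = 0.587679.
Step 6: alpha = 0.05. fail to reject H0.

H = 1.9271, df = 3, p = 0.587679, fail to reject H0.


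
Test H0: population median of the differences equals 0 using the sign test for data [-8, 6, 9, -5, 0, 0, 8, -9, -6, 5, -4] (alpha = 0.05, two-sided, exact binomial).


Step 1: Discard zero differences. Original n = 11; n_eff = number of nonzero differences = 9.
Nonzero differences (with sign): -8, +6, +9, -5, +8, -9, -6, +5, -4
Step 2: Count signs: positive = 4, negative = 5.
Step 3: Under H0: P(positive) = 0.5, so the number of positives S ~ Bin(9, 0.5).
Step 4: Two-sided exact p-value = sum of Bin(9,0.5) probabilities at or below the observed probability = 1.000000.
Step 5: alpha = 0.05. fail to reject H0.

n_eff = 9, pos = 4, neg = 5, p = 1.000000, fail to reject H0.


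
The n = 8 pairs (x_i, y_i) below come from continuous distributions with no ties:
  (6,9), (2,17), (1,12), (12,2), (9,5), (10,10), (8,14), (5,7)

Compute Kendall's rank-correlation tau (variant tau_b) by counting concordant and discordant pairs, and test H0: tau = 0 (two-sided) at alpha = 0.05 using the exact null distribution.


Step 1: Enumerate the 28 unordered pairs (i,j) with i<j and classify each by sign(x_j-x_i) * sign(y_j-y_i).
  (1,2):dx=-4,dy=+8->D; (1,3):dx=-5,dy=+3->D; (1,4):dx=+6,dy=-7->D; (1,5):dx=+3,dy=-4->D
  (1,6):dx=+4,dy=+1->C; (1,7):dx=+2,dy=+5->C; (1,8):dx=-1,dy=-2->C; (2,3):dx=-1,dy=-5->C
  (2,4):dx=+10,dy=-15->D; (2,5):dx=+7,dy=-12->D; (2,6):dx=+8,dy=-7->D; (2,7):dx=+6,dy=-3->D
  (2,8):dx=+3,dy=-10->D; (3,4):dx=+11,dy=-10->D; (3,5):dx=+8,dy=-7->D; (3,6):dx=+9,dy=-2->D
  (3,7):dx=+7,dy=+2->C; (3,8):dx=+4,dy=-5->D; (4,5):dx=-3,dy=+3->D; (4,6):dx=-2,dy=+8->D
  (4,7):dx=-4,dy=+12->D; (4,8):dx=-7,dy=+5->D; (5,6):dx=+1,dy=+5->C; (5,7):dx=-1,dy=+9->D
  (5,8):dx=-4,dy=+2->D; (6,7):dx=-2,dy=+4->D; (6,8):dx=-5,dy=-3->C; (7,8):dx=-3,dy=-7->C
Step 2: C = 8, D = 20, total pairs = 28.
Step 3: tau = (C - D)/(n(n-1)/2) = (8 - 20)/28 = -0.428571.
Step 4: Exact two-sided p-value (enumerate n! = 40320 permutations of y under H0): p = 0.178869.
Step 5: alpha = 0.05. fail to reject H0.

tau_b = -0.4286 (C=8, D=20), p = 0.178869, fail to reject H0.


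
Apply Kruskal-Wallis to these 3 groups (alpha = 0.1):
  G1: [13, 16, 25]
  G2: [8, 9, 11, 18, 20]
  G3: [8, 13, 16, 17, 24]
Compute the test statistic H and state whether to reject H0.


Step 1: Combine all N = 13 observations and assign midranks.
sorted (value, group, rank): (8,G2,1.5), (8,G3,1.5), (9,G2,3), (11,G2,4), (13,G1,5.5), (13,G3,5.5), (16,G1,7.5), (16,G3,7.5), (17,G3,9), (18,G2,10), (20,G2,11), (24,G3,12), (25,G1,13)
Step 2: Sum ranks within each group.
R_1 = 26 (n_1 = 3)
R_2 = 29.5 (n_2 = 5)
R_3 = 35.5 (n_3 = 5)
Step 3: H = 12/(N(N+1)) * sum(R_i^2/n_i) - 3(N+1)
     = 12/(13*14) * (26^2/3 + 29.5^2/5 + 35.5^2/5) - 3*14
     = 0.065934 * 651.433 - 42
     = 0.951648.
Step 4: Ties present; correction factor C = 1 - 18/(13^3 - 13) = 0.991758. Corrected H = 0.951648 / 0.991758 = 0.959557.
Step 5: Under H0, H ~ chi^2(2); p-value = 0.618921.
Step 6: alpha = 0.1. fail to reject H0.

H = 0.9596, df = 2, p = 0.618921, fail to reject H0.


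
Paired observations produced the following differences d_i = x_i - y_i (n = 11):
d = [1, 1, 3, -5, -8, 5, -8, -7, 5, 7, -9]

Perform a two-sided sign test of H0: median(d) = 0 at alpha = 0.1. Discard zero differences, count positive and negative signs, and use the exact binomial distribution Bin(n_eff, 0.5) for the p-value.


Step 1: Discard zero differences. Original n = 11; n_eff = number of nonzero differences = 11.
Nonzero differences (with sign): +1, +1, +3, -5, -8, +5, -8, -7, +5, +7, -9
Step 2: Count signs: positive = 6, negative = 5.
Step 3: Under H0: P(positive) = 0.5, so the number of positives S ~ Bin(11, 0.5).
Step 4: Two-sided exact p-value = sum of Bin(11,0.5) probabilities at or below the observed probability = 1.000000.
Step 5: alpha = 0.1. fail to reject H0.

n_eff = 11, pos = 6, neg = 5, p = 1.000000, fail to reject H0.


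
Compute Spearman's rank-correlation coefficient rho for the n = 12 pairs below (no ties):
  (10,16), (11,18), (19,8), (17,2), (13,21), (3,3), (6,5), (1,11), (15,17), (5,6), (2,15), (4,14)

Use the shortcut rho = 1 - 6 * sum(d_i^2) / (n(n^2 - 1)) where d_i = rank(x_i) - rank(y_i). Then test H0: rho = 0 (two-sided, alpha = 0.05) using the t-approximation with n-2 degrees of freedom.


Step 1: Rank x and y separately (midranks; no ties here).
rank(x): 10->7, 11->8, 19->12, 17->11, 13->9, 3->3, 6->6, 1->1, 15->10, 5->5, 2->2, 4->4
rank(y): 16->9, 18->11, 8->5, 2->1, 21->12, 3->2, 5->3, 11->6, 17->10, 6->4, 15->8, 14->7
Step 2: d_i = R_x(i) - R_y(i); compute d_i^2.
  (7-9)^2=4, (8-11)^2=9, (12-5)^2=49, (11-1)^2=100, (9-12)^2=9, (3-2)^2=1, (6-3)^2=9, (1-6)^2=25, (10-10)^2=0, (5-4)^2=1, (2-8)^2=36, (4-7)^2=9
sum(d^2) = 252.
Step 3: rho = 1 - 6*252 / (12*(12^2 - 1)) = 1 - 1512/1716 = 0.118881.
Step 4: Under H0, t = rho * sqrt((n-2)/(1-rho^2)) = 0.3786 ~ t(10).
Step 5: Two-sided p-value from the t-distribution with 10 df = 0.712884.
Step 6: alpha = 0.05. fail to reject H0.

rho = 0.1189, p = 0.712884, fail to reject H0 at alpha = 0.05.


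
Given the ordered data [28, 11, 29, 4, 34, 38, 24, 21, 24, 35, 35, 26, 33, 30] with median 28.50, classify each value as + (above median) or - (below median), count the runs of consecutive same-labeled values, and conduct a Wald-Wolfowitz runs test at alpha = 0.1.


Step 1: Compute median = 28.50; label A = above, B = below.
Labels in order: BBABAABBBAABAA  (n_A = 7, n_B = 7)
Step 2: Count runs R = 8.
Step 3: Under H0 (random ordering), E[R] = 2*n_A*n_B/(n_A+n_B) + 1 = 2*7*7/14 + 1 = 8.0000.
        Var[R] = 2*n_A*n_B*(2*n_A*n_B - n_A - n_B) / ((n_A+n_B)^2 * (n_A+n_B-1)) = 8232/2548 = 3.2308.
        SD[R] = 1.7974.
Step 4: R = E[R], so z = 0 with no continuity correction.
Step 5: Two-sided p-value via normal approximation = 2*(1 - Phi(|z|)) = 1.000000.
Step 6: alpha = 0.1. fail to reject H0.

R = 8, z = 0.0000, p = 1.000000, fail to reject H0.


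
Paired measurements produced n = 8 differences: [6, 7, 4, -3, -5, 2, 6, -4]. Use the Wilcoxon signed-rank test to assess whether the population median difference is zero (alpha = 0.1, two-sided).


Step 1: Drop any zero differences (none here) and take |d_i|.
|d| = [6, 7, 4, 3, 5, 2, 6, 4]
Step 2: Midrank |d_i| (ties get averaged ranks).
ranks: |6|->6.5, |7|->8, |4|->3.5, |3|->2, |5|->5, |2|->1, |6|->6.5, |4|->3.5
Step 3: Attach original signs; sum ranks with positive sign and with negative sign.
W+ = 6.5 + 8 + 3.5 + 1 + 6.5 = 25.5
W- = 2 + 5 + 3.5 = 10.5
(Check: W+ + W- = 36 should equal n(n+1)/2 = 36.)
Step 4: Test statistic W = min(W+, W-) = 10.5.
Step 5: Ties in |d|, so use the tie-corrected normal approximation.
        E[W] = n(n+1)/4 = 8*9/4 = 18.
        Tie groups: |d|=4 (t=2), |d|=6 (t=2); sum(t^3 - t) = 12.
        Var[W] = n(n+1)(2n+1)/24 - sum(t^3-t)/48 = 1224/24 - 12/48 = 50.75.
        z = (W - E[W]) / sqrt(Var[W]) = (10.5 - 18) / 7.1239 = -1.0528.
        Two-sided p = 2*Phi(z) = 0.292436.
Step 6: alpha = 0.1. fail to reject H0.

W+ = 25.5, W- = 10.5, W = min = 10.5, p = 0.292436, fail to reject H0.


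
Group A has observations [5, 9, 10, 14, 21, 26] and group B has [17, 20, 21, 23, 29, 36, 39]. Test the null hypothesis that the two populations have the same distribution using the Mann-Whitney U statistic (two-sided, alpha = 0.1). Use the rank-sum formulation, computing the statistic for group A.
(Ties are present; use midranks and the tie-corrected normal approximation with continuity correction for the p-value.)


Step 1: Combine and sort all 13 observations; assign midranks.
sorted (value, group): (5,X), (9,X), (10,X), (14,X), (17,Y), (20,Y), (21,X), (21,Y), (23,Y), (26,X), (29,Y), (36,Y), (39,Y)
ranks: 5->1, 9->2, 10->3, 14->4, 17->5, 20->6, 21->7.5, 21->7.5, 23->9, 26->10, 29->11, 36->12, 39->13
Step 2: Rank sum for X: R1 = 1 + 2 + 3 + 4 + 7.5 + 10 = 27.5.
Step 3: U_X = R1 - n1(n1+1)/2 = 27.5 - 6*7/2 = 27.5 - 21 = 6.5.
       U_Y = n1*n2 - U_X = 42 - 6.5 = 35.5.
Step 4: Ties are present, so use the tie-corrected normal approximation (with continuity correction) for the p-value.
Step 5: p-value = 0.045204; compare to alpha = 0.1. reject H0.

U_X = 6.5, p = 0.045204, reject H0 at alpha = 0.1.


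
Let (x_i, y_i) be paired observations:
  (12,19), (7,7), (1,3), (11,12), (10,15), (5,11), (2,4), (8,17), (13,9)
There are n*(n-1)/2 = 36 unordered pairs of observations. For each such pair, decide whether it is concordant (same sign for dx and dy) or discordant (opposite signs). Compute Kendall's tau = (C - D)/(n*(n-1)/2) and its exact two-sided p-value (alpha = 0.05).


Step 1: Enumerate the 36 unordered pairs (i,j) with i<j and classify each by sign(x_j-x_i) * sign(y_j-y_i).
  (1,2):dx=-5,dy=-12->C; (1,3):dx=-11,dy=-16->C; (1,4):dx=-1,dy=-7->C; (1,5):dx=-2,dy=-4->C
  (1,6):dx=-7,dy=-8->C; (1,7):dx=-10,dy=-15->C; (1,8):dx=-4,dy=-2->C; (1,9):dx=+1,dy=-10->D
  (2,3):dx=-6,dy=-4->C; (2,4):dx=+4,dy=+5->C; (2,5):dx=+3,dy=+8->C; (2,6):dx=-2,dy=+4->D
  (2,7):dx=-5,dy=-3->C; (2,8):dx=+1,dy=+10->C; (2,9):dx=+6,dy=+2->C; (3,4):dx=+10,dy=+9->C
  (3,5):dx=+9,dy=+12->C; (3,6):dx=+4,dy=+8->C; (3,7):dx=+1,dy=+1->C; (3,8):dx=+7,dy=+14->C
  (3,9):dx=+12,dy=+6->C; (4,5):dx=-1,dy=+3->D; (4,6):dx=-6,dy=-1->C; (4,7):dx=-9,dy=-8->C
  (4,8):dx=-3,dy=+5->D; (4,9):dx=+2,dy=-3->D; (5,6):dx=-5,dy=-4->C; (5,7):dx=-8,dy=-11->C
  (5,8):dx=-2,dy=+2->D; (5,9):dx=+3,dy=-6->D; (6,7):dx=-3,dy=-7->C; (6,8):dx=+3,dy=+6->C
  (6,9):dx=+8,dy=-2->D; (7,8):dx=+6,dy=+13->C; (7,9):dx=+11,dy=+5->C; (8,9):dx=+5,dy=-8->D
Step 2: C = 27, D = 9, total pairs = 36.
Step 3: tau = (C - D)/(n(n-1)/2) = (27 - 9)/36 = 0.500000.
Step 4: Exact two-sided p-value (enumerate n! = 362880 permutations of y under H0): p = 0.075176.
Step 5: alpha = 0.05. fail to reject H0.

tau_b = 0.5000 (C=27, D=9), p = 0.075176, fail to reject H0.


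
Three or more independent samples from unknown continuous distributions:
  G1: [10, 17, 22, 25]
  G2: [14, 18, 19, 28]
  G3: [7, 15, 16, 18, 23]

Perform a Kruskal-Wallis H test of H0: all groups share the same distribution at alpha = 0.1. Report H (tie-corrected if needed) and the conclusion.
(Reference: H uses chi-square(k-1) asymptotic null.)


Step 1: Combine all N = 13 observations and assign midranks.
sorted (value, group, rank): (7,G3,1), (10,G1,2), (14,G2,3), (15,G3,4), (16,G3,5), (17,G1,6), (18,G2,7.5), (18,G3,7.5), (19,G2,9), (22,G1,10), (23,G3,11), (25,G1,12), (28,G2,13)
Step 2: Sum ranks within each group.
R_1 = 30 (n_1 = 4)
R_2 = 32.5 (n_2 = 4)
R_3 = 28.5 (n_3 = 5)
Step 3: H = 12/(N(N+1)) * sum(R_i^2/n_i) - 3(N+1)
     = 12/(13*14) * (30^2/4 + 32.5^2/4 + 28.5^2/5) - 3*14
     = 0.065934 * 651.513 - 42
     = 0.956868.
Step 4: Ties present; correction factor C = 1 - 6/(13^3 - 13) = 0.997253. Corrected H = 0.956868 / 0.997253 = 0.959504.
Step 5: Under H0, H ~ chi^2(2); p-value = 0.618937.
Step 6: alpha = 0.1. fail to reject H0.

H = 0.9595, df = 2, p = 0.618937, fail to reject H0.


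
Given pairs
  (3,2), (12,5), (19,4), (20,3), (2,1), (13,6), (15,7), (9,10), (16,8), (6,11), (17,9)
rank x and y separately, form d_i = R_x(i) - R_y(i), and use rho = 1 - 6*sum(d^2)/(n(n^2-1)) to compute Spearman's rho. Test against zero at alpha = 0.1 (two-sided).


Step 1: Rank x and y separately (midranks; no ties here).
rank(x): 3->2, 12->5, 19->10, 20->11, 2->1, 13->6, 15->7, 9->4, 16->8, 6->3, 17->9
rank(y): 2->2, 5->5, 4->4, 3->3, 1->1, 6->6, 7->7, 10->10, 8->8, 11->11, 9->9
Step 2: d_i = R_x(i) - R_y(i); compute d_i^2.
  (2-2)^2=0, (5-5)^2=0, (10-4)^2=36, (11-3)^2=64, (1-1)^2=0, (6-6)^2=0, (7-7)^2=0, (4-10)^2=36, (8-8)^2=0, (3-11)^2=64, (9-9)^2=0
sum(d^2) = 200.
Step 3: rho = 1 - 6*200 / (11*(11^2 - 1)) = 1 - 1200/1320 = 0.090909.
Step 4: Under H0, t = rho * sqrt((n-2)/(1-rho^2)) = 0.2739 ~ t(9).
Step 5: Two-sided p-value from the t-distribution with 9 df = 0.790373.
Step 6: alpha = 0.1. fail to reject H0.

rho = 0.0909, p = 0.790373, fail to reject H0 at alpha = 0.1.


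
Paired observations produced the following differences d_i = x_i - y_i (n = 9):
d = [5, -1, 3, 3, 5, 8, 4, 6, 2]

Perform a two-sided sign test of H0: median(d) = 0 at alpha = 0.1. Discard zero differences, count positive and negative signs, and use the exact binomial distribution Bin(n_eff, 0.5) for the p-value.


Step 1: Discard zero differences. Original n = 9; n_eff = number of nonzero differences = 9.
Nonzero differences (with sign): +5, -1, +3, +3, +5, +8, +4, +6, +2
Step 2: Count signs: positive = 8, negative = 1.
Step 3: Under H0: P(positive) = 0.5, so the number of positives S ~ Bin(9, 0.5).
Step 4: Two-sided exact p-value = sum of Bin(9,0.5) probabilities at or below the observed probability = 0.039062.
Step 5: alpha = 0.1. reject H0.

n_eff = 9, pos = 8, neg = 1, p = 0.039062, reject H0.


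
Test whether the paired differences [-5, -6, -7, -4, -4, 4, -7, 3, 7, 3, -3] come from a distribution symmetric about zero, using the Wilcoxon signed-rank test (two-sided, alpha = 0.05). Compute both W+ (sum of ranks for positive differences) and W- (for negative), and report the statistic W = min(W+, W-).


Step 1: Drop any zero differences (none here) and take |d_i|.
|d| = [5, 6, 7, 4, 4, 4, 7, 3, 7, 3, 3]
Step 2: Midrank |d_i| (ties get averaged ranks).
ranks: |5|->7, |6|->8, |7|->10, |4|->5, |4|->5, |4|->5, |7|->10, |3|->2, |7|->10, |3|->2, |3|->2
Step 3: Attach original signs; sum ranks with positive sign and with negative sign.
W+ = 5 + 2 + 10 + 2 = 19
W- = 7 + 8 + 10 + 5 + 5 + 10 + 2 = 47
(Check: W+ + W- = 66 should equal n(n+1)/2 = 66.)
Step 4: Test statistic W = min(W+, W-) = 19.
Step 5: Ties in |d|, so use the tie-corrected normal approximation.
        E[W] = n(n+1)/4 = 11*12/4 = 33.
        Tie groups: |d|=3 (t=3), |d|=4 (t=3), |d|=7 (t=3); sum(t^3 - t) = 72.
        Var[W] = n(n+1)(2n+1)/24 - sum(t^3-t)/48 = 3036/24 - 72/48 = 125.
        z = (W - E[W]) / sqrt(Var[W]) = (19 - 33) / 11.1803 = -1.2522.
        Two-sided p = 2*Phi(z) = 0.210498.
Step 6: alpha = 0.05. fail to reject H0.

W+ = 19, W- = 47, W = min = 19, p = 0.210498, fail to reject H0.


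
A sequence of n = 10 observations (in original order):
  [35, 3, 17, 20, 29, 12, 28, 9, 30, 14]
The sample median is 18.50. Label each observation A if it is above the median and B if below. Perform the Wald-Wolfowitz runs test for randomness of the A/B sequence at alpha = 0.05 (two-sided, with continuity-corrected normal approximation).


Step 1: Compute median = 18.50; label A = above, B = below.
Labels in order: ABBAABABAB  (n_A = 5, n_B = 5)
Step 2: Count runs R = 8.
Step 3: Under H0 (random ordering), E[R] = 2*n_A*n_B/(n_A+n_B) + 1 = 2*5*5/10 + 1 = 6.0000.
        Var[R] = 2*n_A*n_B*(2*n_A*n_B - n_A - n_B) / ((n_A+n_B)^2 * (n_A+n_B-1)) = 2000/900 = 2.2222.
        SD[R] = 1.4907.
Step 4: Continuity-corrected z = (R - 0.5 - E[R]) / SD[R] = (8 - 0.5 - 6.0000) / 1.4907 = 1.0062.
Step 5: Two-sided p-value via normal approximation = 2*(1 - Phi(|z|)) = 0.314305.
Step 6: alpha = 0.05. fail to reject H0.

R = 8, z = 1.0062, p = 0.314305, fail to reject H0.


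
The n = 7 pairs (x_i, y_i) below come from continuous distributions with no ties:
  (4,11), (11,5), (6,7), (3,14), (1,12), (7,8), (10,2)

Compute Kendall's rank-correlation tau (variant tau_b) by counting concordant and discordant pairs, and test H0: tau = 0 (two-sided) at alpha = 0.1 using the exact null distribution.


Step 1: Enumerate the 21 unordered pairs (i,j) with i<j and classify each by sign(x_j-x_i) * sign(y_j-y_i).
  (1,2):dx=+7,dy=-6->D; (1,3):dx=+2,dy=-4->D; (1,4):dx=-1,dy=+3->D; (1,5):dx=-3,dy=+1->D
  (1,6):dx=+3,dy=-3->D; (1,7):dx=+6,dy=-9->D; (2,3):dx=-5,dy=+2->D; (2,4):dx=-8,dy=+9->D
  (2,5):dx=-10,dy=+7->D; (2,6):dx=-4,dy=+3->D; (2,7):dx=-1,dy=-3->C; (3,4):dx=-3,dy=+7->D
  (3,5):dx=-5,dy=+5->D; (3,6):dx=+1,dy=+1->C; (3,7):dx=+4,dy=-5->D; (4,5):dx=-2,dy=-2->C
  (4,6):dx=+4,dy=-6->D; (4,7):dx=+7,dy=-12->D; (5,6):dx=+6,dy=-4->D; (5,7):dx=+9,dy=-10->D
  (6,7):dx=+3,dy=-6->D
Step 2: C = 3, D = 18, total pairs = 21.
Step 3: tau = (C - D)/(n(n-1)/2) = (3 - 18)/21 = -0.714286.
Step 4: Exact two-sided p-value (enumerate n! = 5040 permutations of y under H0): p = 0.030159.
Step 5: alpha = 0.1. reject H0.

tau_b = -0.7143 (C=3, D=18), p = 0.030159, reject H0.


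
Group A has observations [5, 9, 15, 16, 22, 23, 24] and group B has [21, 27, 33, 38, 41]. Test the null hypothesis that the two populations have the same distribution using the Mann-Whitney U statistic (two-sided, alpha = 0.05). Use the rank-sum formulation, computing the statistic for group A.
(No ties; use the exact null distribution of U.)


Step 1: Combine and sort all 12 observations; assign midranks.
sorted (value, group): (5,X), (9,X), (15,X), (16,X), (21,Y), (22,X), (23,X), (24,X), (27,Y), (33,Y), (38,Y), (41,Y)
ranks: 5->1, 9->2, 15->3, 16->4, 21->5, 22->6, 23->7, 24->8, 27->9, 33->10, 38->11, 41->12
Step 2: Rank sum for X: R1 = 1 + 2 + 3 + 4 + 6 + 7 + 8 = 31.
Step 3: U_X = R1 - n1(n1+1)/2 = 31 - 7*8/2 = 31 - 28 = 3.
       U_Y = n1*n2 - U_X = 35 - 3 = 32.
Step 4: No ties, so the exact null distribution of U (based on enumerating the C(12,7) = 792 equally likely rank assignments) gives the two-sided p-value.
Step 5: p-value = 0.017677; compare to alpha = 0.05. reject H0.

U_X = 3, p = 0.017677, reject H0 at alpha = 0.05.


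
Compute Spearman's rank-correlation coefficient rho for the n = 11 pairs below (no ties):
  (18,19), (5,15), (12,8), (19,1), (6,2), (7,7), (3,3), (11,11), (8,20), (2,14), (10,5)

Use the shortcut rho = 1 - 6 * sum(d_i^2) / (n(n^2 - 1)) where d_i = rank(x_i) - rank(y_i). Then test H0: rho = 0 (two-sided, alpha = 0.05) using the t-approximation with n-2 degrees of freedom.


Step 1: Rank x and y separately (midranks; no ties here).
rank(x): 18->10, 5->3, 12->9, 19->11, 6->4, 7->5, 3->2, 11->8, 8->6, 2->1, 10->7
rank(y): 19->10, 15->9, 8->6, 1->1, 2->2, 7->5, 3->3, 11->7, 20->11, 14->8, 5->4
Step 2: d_i = R_x(i) - R_y(i); compute d_i^2.
  (10-10)^2=0, (3-9)^2=36, (9-6)^2=9, (11-1)^2=100, (4-2)^2=4, (5-5)^2=0, (2-3)^2=1, (8-7)^2=1, (6-11)^2=25, (1-8)^2=49, (7-4)^2=9
sum(d^2) = 234.
Step 3: rho = 1 - 6*234 / (11*(11^2 - 1)) = 1 - 1404/1320 = -0.063636.
Step 4: Under H0, t = rho * sqrt((n-2)/(1-rho^2)) = -0.1913 ~ t(9).
Step 5: Two-sided p-value from the t-distribution with 9 df = 0.852539.
Step 6: alpha = 0.05. fail to reject H0.

rho = -0.0636, p = 0.852539, fail to reject H0 at alpha = 0.05.


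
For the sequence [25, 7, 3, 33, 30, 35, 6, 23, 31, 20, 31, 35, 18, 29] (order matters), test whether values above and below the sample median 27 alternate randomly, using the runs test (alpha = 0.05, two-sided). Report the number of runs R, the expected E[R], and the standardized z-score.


Step 1: Compute median = 27; label A = above, B = below.
Labels in order: BBBAAABBABAABA  (n_A = 7, n_B = 7)
Step 2: Count runs R = 8.
Step 3: Under H0 (random ordering), E[R] = 2*n_A*n_B/(n_A+n_B) + 1 = 2*7*7/14 + 1 = 8.0000.
        Var[R] = 2*n_A*n_B*(2*n_A*n_B - n_A - n_B) / ((n_A+n_B)^2 * (n_A+n_B-1)) = 8232/2548 = 3.2308.
        SD[R] = 1.7974.
Step 4: R = E[R], so z = 0 with no continuity correction.
Step 5: Two-sided p-value via normal approximation = 2*(1 - Phi(|z|)) = 1.000000.
Step 6: alpha = 0.05. fail to reject H0.

R = 8, z = 0.0000, p = 1.000000, fail to reject H0.


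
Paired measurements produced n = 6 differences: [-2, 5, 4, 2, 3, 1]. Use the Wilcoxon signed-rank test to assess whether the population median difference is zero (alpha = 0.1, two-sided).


Step 1: Drop any zero differences (none here) and take |d_i|.
|d| = [2, 5, 4, 2, 3, 1]
Step 2: Midrank |d_i| (ties get averaged ranks).
ranks: |2|->2.5, |5|->6, |4|->5, |2|->2.5, |3|->4, |1|->1
Step 3: Attach original signs; sum ranks with positive sign and with negative sign.
W+ = 6 + 5 + 2.5 + 4 + 1 = 18.5
W- = 2.5 = 2.5
(Check: W+ + W- = 21 should equal n(n+1)/2 = 21.)
Step 4: Test statistic W = min(W+, W-) = 2.5.
Step 5: Ties in |d|, so use the tie-corrected normal approximation.
        E[W] = n(n+1)/4 = 6*7/4 = 10.5.
        Tie groups: |d|=2 (t=2); sum(t^3 - t) = 6.
        Var[W] = n(n+1)(2n+1)/24 - sum(t^3-t)/48 = 546/24 - 6/48 = 22.625.
        z = (W - E[W]) / sqrt(Var[W]) = (2.5 - 10.5) / 4.7566 = -1.6819.
        Two-sided p = 2*Phi(z) = 0.092592.
Step 6: alpha = 0.1. reject H0.

W+ = 18.5, W- = 2.5, W = min = 2.5, p = 0.092592, reject H0.


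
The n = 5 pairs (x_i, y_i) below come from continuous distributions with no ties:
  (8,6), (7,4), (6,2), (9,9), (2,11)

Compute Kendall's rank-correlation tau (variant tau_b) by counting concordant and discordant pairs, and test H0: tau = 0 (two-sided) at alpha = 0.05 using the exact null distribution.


Step 1: Enumerate the 10 unordered pairs (i,j) with i<j and classify each by sign(x_j-x_i) * sign(y_j-y_i).
  (1,2):dx=-1,dy=-2->C; (1,3):dx=-2,dy=-4->C; (1,4):dx=+1,dy=+3->C; (1,5):dx=-6,dy=+5->D
  (2,3):dx=-1,dy=-2->C; (2,4):dx=+2,dy=+5->C; (2,5):dx=-5,dy=+7->D; (3,4):dx=+3,dy=+7->C
  (3,5):dx=-4,dy=+9->D; (4,5):dx=-7,dy=+2->D
Step 2: C = 6, D = 4, total pairs = 10.
Step 3: tau = (C - D)/(n(n-1)/2) = (6 - 4)/10 = 0.200000.
Step 4: Exact two-sided p-value (enumerate n! = 120 permutations of y under H0): p = 0.816667.
Step 5: alpha = 0.05. fail to reject H0.

tau_b = 0.2000 (C=6, D=4), p = 0.816667, fail to reject H0.


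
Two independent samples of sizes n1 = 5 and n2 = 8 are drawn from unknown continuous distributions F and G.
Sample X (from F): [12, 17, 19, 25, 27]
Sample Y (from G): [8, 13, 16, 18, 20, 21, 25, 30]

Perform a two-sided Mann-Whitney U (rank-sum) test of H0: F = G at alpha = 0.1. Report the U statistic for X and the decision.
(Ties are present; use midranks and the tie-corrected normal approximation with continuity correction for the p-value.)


Step 1: Combine and sort all 13 observations; assign midranks.
sorted (value, group): (8,Y), (12,X), (13,Y), (16,Y), (17,X), (18,Y), (19,X), (20,Y), (21,Y), (25,X), (25,Y), (27,X), (30,Y)
ranks: 8->1, 12->2, 13->3, 16->4, 17->5, 18->6, 19->7, 20->8, 21->9, 25->10.5, 25->10.5, 27->12, 30->13
Step 2: Rank sum for X: R1 = 2 + 5 + 7 + 10.5 + 12 = 36.5.
Step 3: U_X = R1 - n1(n1+1)/2 = 36.5 - 5*6/2 = 36.5 - 15 = 21.5.
       U_Y = n1*n2 - U_X = 40 - 21.5 = 18.5.
Step 4: Ties are present, so use the tie-corrected normal approximation (with continuity correction) for the p-value.
Step 5: p-value = 0.883458; compare to alpha = 0.1. fail to reject H0.

U_X = 21.5, p = 0.883458, fail to reject H0 at alpha = 0.1.


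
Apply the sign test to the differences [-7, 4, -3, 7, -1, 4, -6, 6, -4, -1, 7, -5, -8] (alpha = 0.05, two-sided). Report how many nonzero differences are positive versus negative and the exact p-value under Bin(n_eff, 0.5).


Step 1: Discard zero differences. Original n = 13; n_eff = number of nonzero differences = 13.
Nonzero differences (with sign): -7, +4, -3, +7, -1, +4, -6, +6, -4, -1, +7, -5, -8
Step 2: Count signs: positive = 5, negative = 8.
Step 3: Under H0: P(positive) = 0.5, so the number of positives S ~ Bin(13, 0.5).
Step 4: Two-sided exact p-value = sum of Bin(13,0.5) probabilities at or below the observed probability = 0.581055.
Step 5: alpha = 0.05. fail to reject H0.

n_eff = 13, pos = 5, neg = 8, p = 0.581055, fail to reject H0.


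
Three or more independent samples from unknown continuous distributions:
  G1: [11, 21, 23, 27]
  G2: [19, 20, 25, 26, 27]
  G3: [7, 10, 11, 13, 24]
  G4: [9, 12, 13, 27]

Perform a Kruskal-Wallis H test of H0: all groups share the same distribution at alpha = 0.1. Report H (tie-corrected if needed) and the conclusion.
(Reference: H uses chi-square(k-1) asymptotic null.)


Step 1: Combine all N = 18 observations and assign midranks.
sorted (value, group, rank): (7,G3,1), (9,G4,2), (10,G3,3), (11,G1,4.5), (11,G3,4.5), (12,G4,6), (13,G3,7.5), (13,G4,7.5), (19,G2,9), (20,G2,10), (21,G1,11), (23,G1,12), (24,G3,13), (25,G2,14), (26,G2,15), (27,G1,17), (27,G2,17), (27,G4,17)
Step 2: Sum ranks within each group.
R_1 = 44.5 (n_1 = 4)
R_2 = 65 (n_2 = 5)
R_3 = 29 (n_3 = 5)
R_4 = 32.5 (n_4 = 4)
Step 3: H = 12/(N(N+1)) * sum(R_i^2/n_i) - 3(N+1)
     = 12/(18*19) * (44.5^2/4 + 65^2/5 + 29^2/5 + 32.5^2/4) - 3*19
     = 0.035088 * 1772.33 - 57
     = 5.186842.
Step 4: Ties present; correction factor C = 1 - 36/(18^3 - 18) = 0.993808. Corrected H = 5.186842 / 0.993808 = 5.219159.
Step 5: Under H0, H ~ chi^2(3); p-value = 0.156435.
Step 6: alpha = 0.1. fail to reject H0.

H = 5.2192, df = 3, p = 0.156435, fail to reject H0.


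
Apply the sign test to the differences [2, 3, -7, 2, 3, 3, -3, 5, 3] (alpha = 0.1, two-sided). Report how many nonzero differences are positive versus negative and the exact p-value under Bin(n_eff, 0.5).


Step 1: Discard zero differences. Original n = 9; n_eff = number of nonzero differences = 9.
Nonzero differences (with sign): +2, +3, -7, +2, +3, +3, -3, +5, +3
Step 2: Count signs: positive = 7, negative = 2.
Step 3: Under H0: P(positive) = 0.5, so the number of positives S ~ Bin(9, 0.5).
Step 4: Two-sided exact p-value = sum of Bin(9,0.5) probabilities at or below the observed probability = 0.179688.
Step 5: alpha = 0.1. fail to reject H0.

n_eff = 9, pos = 7, neg = 2, p = 0.179688, fail to reject H0.


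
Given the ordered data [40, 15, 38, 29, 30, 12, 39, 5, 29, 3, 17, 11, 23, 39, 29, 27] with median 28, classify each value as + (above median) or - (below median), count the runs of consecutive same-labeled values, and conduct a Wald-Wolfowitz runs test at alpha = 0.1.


Step 1: Compute median = 28; label A = above, B = below.
Labels in order: ABAAABABABBBBAAB  (n_A = 8, n_B = 8)
Step 2: Count runs R = 10.
Step 3: Under H0 (random ordering), E[R] = 2*n_A*n_B/(n_A+n_B) + 1 = 2*8*8/16 + 1 = 9.0000.
        Var[R] = 2*n_A*n_B*(2*n_A*n_B - n_A - n_B) / ((n_A+n_B)^2 * (n_A+n_B-1)) = 14336/3840 = 3.7333.
        SD[R] = 1.9322.
Step 4: Continuity-corrected z = (R - 0.5 - E[R]) / SD[R] = (10 - 0.5 - 9.0000) / 1.9322 = 0.2588.
Step 5: Two-sided p-value via normal approximation = 2*(1 - Phi(|z|)) = 0.795809.
Step 6: alpha = 0.1. fail to reject H0.

R = 10, z = 0.2588, p = 0.795809, fail to reject H0.


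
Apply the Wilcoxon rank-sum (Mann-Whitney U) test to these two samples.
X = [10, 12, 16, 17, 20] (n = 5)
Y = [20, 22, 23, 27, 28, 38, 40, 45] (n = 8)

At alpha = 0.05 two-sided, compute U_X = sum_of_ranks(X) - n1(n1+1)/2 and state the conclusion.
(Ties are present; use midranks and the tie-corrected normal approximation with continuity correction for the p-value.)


Step 1: Combine and sort all 13 observations; assign midranks.
sorted (value, group): (10,X), (12,X), (16,X), (17,X), (20,X), (20,Y), (22,Y), (23,Y), (27,Y), (28,Y), (38,Y), (40,Y), (45,Y)
ranks: 10->1, 12->2, 16->3, 17->4, 20->5.5, 20->5.5, 22->7, 23->8, 27->9, 28->10, 38->11, 40->12, 45->13
Step 2: Rank sum for X: R1 = 1 + 2 + 3 + 4 + 5.5 = 15.5.
Step 3: U_X = R1 - n1(n1+1)/2 = 15.5 - 5*6/2 = 15.5 - 15 = 0.5.
       U_Y = n1*n2 - U_X = 40 - 0.5 = 39.5.
Step 4: Ties are present, so use the tie-corrected normal approximation (with continuity correction) for the p-value.
Step 5: p-value = 0.005350; compare to alpha = 0.05. reject H0.

U_X = 0.5, p = 0.005350, reject H0 at alpha = 0.05.


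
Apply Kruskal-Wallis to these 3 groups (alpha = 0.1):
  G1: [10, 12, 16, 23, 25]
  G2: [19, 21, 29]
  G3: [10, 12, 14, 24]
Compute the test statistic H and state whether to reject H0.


Step 1: Combine all N = 12 observations and assign midranks.
sorted (value, group, rank): (10,G1,1.5), (10,G3,1.5), (12,G1,3.5), (12,G3,3.5), (14,G3,5), (16,G1,6), (19,G2,7), (21,G2,8), (23,G1,9), (24,G3,10), (25,G1,11), (29,G2,12)
Step 2: Sum ranks within each group.
R_1 = 31 (n_1 = 5)
R_2 = 27 (n_2 = 3)
R_3 = 20 (n_3 = 4)
Step 3: H = 12/(N(N+1)) * sum(R_i^2/n_i) - 3(N+1)
     = 12/(12*13) * (31^2/5 + 27^2/3 + 20^2/4) - 3*13
     = 0.076923 * 535.2 - 39
     = 2.169231.
Step 4: Ties present; correction factor C = 1 - 12/(12^3 - 12) = 0.993007. Corrected H = 2.169231 / 0.993007 = 2.184507.
Step 5: Under H0, H ~ chi^2(2); p-value = 0.335460.
Step 6: alpha = 0.1. fail to reject H0.

H = 2.1845, df = 2, p = 0.335460, fail to reject H0.


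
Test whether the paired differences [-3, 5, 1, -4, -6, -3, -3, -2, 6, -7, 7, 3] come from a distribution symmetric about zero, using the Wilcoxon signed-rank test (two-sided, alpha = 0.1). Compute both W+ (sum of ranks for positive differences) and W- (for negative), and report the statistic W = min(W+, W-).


Step 1: Drop any zero differences (none here) and take |d_i|.
|d| = [3, 5, 1, 4, 6, 3, 3, 2, 6, 7, 7, 3]
Step 2: Midrank |d_i| (ties get averaged ranks).
ranks: |3|->4.5, |5|->8, |1|->1, |4|->7, |6|->9.5, |3|->4.5, |3|->4.5, |2|->2, |6|->9.5, |7|->11.5, |7|->11.5, |3|->4.5
Step 3: Attach original signs; sum ranks with positive sign and with negative sign.
W+ = 8 + 1 + 9.5 + 11.5 + 4.5 = 34.5
W- = 4.5 + 7 + 9.5 + 4.5 + 4.5 + 2 + 11.5 = 43.5
(Check: W+ + W- = 78 should equal n(n+1)/2 = 78.)
Step 4: Test statistic W = min(W+, W-) = 34.5.
Step 5: Ties in |d|, so use the tie-corrected normal approximation.
        E[W] = n(n+1)/4 = 12*13/4 = 39.
        Tie groups: |d|=3 (t=4), |d|=6 (t=2), |d|=7 (t=2); sum(t^3 - t) = 72.
        Var[W] = n(n+1)(2n+1)/24 - sum(t^3-t)/48 = 3900/24 - 72/48 = 161.
        z = (W - E[W]) / sqrt(Var[W]) = (34.5 - 39) / 12.6886 = -0.3546.
        Two-sided p = 2*Phi(z) = 0.722852.
Step 6: alpha = 0.1. fail to reject H0.

W+ = 34.5, W- = 43.5, W = min = 34.5, p = 0.722852, fail to reject H0.


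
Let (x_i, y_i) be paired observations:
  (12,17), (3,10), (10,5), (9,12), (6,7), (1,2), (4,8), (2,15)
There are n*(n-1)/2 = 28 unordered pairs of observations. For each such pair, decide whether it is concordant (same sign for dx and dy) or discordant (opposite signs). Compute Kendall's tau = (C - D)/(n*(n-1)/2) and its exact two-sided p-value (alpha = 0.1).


Step 1: Enumerate the 28 unordered pairs (i,j) with i<j and classify each by sign(x_j-x_i) * sign(y_j-y_i).
  (1,2):dx=-9,dy=-7->C; (1,3):dx=-2,dy=-12->C; (1,4):dx=-3,dy=-5->C; (1,5):dx=-6,dy=-10->C
  (1,6):dx=-11,dy=-15->C; (1,7):dx=-8,dy=-9->C; (1,8):dx=-10,dy=-2->C; (2,3):dx=+7,dy=-5->D
  (2,4):dx=+6,dy=+2->C; (2,5):dx=+3,dy=-3->D; (2,6):dx=-2,dy=-8->C; (2,7):dx=+1,dy=-2->D
  (2,8):dx=-1,dy=+5->D; (3,4):dx=-1,dy=+7->D; (3,5):dx=-4,dy=+2->D; (3,6):dx=-9,dy=-3->C
  (3,7):dx=-6,dy=+3->D; (3,8):dx=-8,dy=+10->D; (4,5):dx=-3,dy=-5->C; (4,6):dx=-8,dy=-10->C
  (4,7):dx=-5,dy=-4->C; (4,8):dx=-7,dy=+3->D; (5,6):dx=-5,dy=-5->C; (5,7):dx=-2,dy=+1->D
  (5,8):dx=-4,dy=+8->D; (6,7):dx=+3,dy=+6->C; (6,8):dx=+1,dy=+13->C; (7,8):dx=-2,dy=+7->D
Step 2: C = 16, D = 12, total pairs = 28.
Step 3: tau = (C - D)/(n(n-1)/2) = (16 - 12)/28 = 0.142857.
Step 4: Exact two-sided p-value (enumerate n! = 40320 permutations of y under H0): p = 0.719544.
Step 5: alpha = 0.1. fail to reject H0.

tau_b = 0.1429 (C=16, D=12), p = 0.719544, fail to reject H0.


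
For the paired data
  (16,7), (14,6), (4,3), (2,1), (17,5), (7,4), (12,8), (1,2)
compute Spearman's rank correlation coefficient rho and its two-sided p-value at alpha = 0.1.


Step 1: Rank x and y separately (midranks; no ties here).
rank(x): 16->7, 14->6, 4->3, 2->2, 17->8, 7->4, 12->5, 1->1
rank(y): 7->7, 6->6, 3->3, 1->1, 5->5, 4->4, 8->8, 2->2
Step 2: d_i = R_x(i) - R_y(i); compute d_i^2.
  (7-7)^2=0, (6-6)^2=0, (3-3)^2=0, (2-1)^2=1, (8-5)^2=9, (4-4)^2=0, (5-8)^2=9, (1-2)^2=1
sum(d^2) = 20.
Step 3: rho = 1 - 6*20 / (8*(8^2 - 1)) = 1 - 120/504 = 0.761905.
Step 4: Under H0, t = rho * sqrt((n-2)/(1-rho^2)) = 2.8814 ~ t(6).
Step 5: Two-sided p-value from the t-distribution with 6 df = 0.028005.
Step 6: alpha = 0.1. reject H0.

rho = 0.7619, p = 0.028005, reject H0 at alpha = 0.1.


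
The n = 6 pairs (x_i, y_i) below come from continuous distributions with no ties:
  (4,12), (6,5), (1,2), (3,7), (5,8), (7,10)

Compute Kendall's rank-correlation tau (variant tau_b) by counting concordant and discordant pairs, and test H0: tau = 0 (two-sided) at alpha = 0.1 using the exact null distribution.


Step 1: Enumerate the 15 unordered pairs (i,j) with i<j and classify each by sign(x_j-x_i) * sign(y_j-y_i).
  (1,2):dx=+2,dy=-7->D; (1,3):dx=-3,dy=-10->C; (1,4):dx=-1,dy=-5->C; (1,5):dx=+1,dy=-4->D
  (1,6):dx=+3,dy=-2->D; (2,3):dx=-5,dy=-3->C; (2,4):dx=-3,dy=+2->D; (2,5):dx=-1,dy=+3->D
  (2,6):dx=+1,dy=+5->C; (3,4):dx=+2,dy=+5->C; (3,5):dx=+4,dy=+6->C; (3,6):dx=+6,dy=+8->C
  (4,5):dx=+2,dy=+1->C; (4,6):dx=+4,dy=+3->C; (5,6):dx=+2,dy=+2->C
Step 2: C = 10, D = 5, total pairs = 15.
Step 3: tau = (C - D)/(n(n-1)/2) = (10 - 5)/15 = 0.333333.
Step 4: Exact two-sided p-value (enumerate n! = 720 permutations of y under H0): p = 0.469444.
Step 5: alpha = 0.1. fail to reject H0.

tau_b = 0.3333 (C=10, D=5), p = 0.469444, fail to reject H0.


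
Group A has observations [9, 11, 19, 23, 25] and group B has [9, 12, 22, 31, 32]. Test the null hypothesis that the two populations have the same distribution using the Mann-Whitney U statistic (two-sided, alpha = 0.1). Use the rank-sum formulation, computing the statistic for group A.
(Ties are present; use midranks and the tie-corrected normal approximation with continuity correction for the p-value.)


Step 1: Combine and sort all 10 observations; assign midranks.
sorted (value, group): (9,X), (9,Y), (11,X), (12,Y), (19,X), (22,Y), (23,X), (25,X), (31,Y), (32,Y)
ranks: 9->1.5, 9->1.5, 11->3, 12->4, 19->5, 22->6, 23->7, 25->8, 31->9, 32->10
Step 2: Rank sum for X: R1 = 1.5 + 3 + 5 + 7 + 8 = 24.5.
Step 3: U_X = R1 - n1(n1+1)/2 = 24.5 - 5*6/2 = 24.5 - 15 = 9.5.
       U_Y = n1*n2 - U_X = 25 - 9.5 = 15.5.
Step 4: Ties are present, so use the tie-corrected normal approximation (with continuity correction) for the p-value.
Step 5: p-value = 0.600402; compare to alpha = 0.1. fail to reject H0.

U_X = 9.5, p = 0.600402, fail to reject H0 at alpha = 0.1.


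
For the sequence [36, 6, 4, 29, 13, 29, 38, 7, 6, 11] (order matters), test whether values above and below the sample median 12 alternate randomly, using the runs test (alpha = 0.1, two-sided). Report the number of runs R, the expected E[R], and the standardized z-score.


Step 1: Compute median = 12; label A = above, B = below.
Labels in order: ABBAAAABBB  (n_A = 5, n_B = 5)
Step 2: Count runs R = 4.
Step 3: Under H0 (random ordering), E[R] = 2*n_A*n_B/(n_A+n_B) + 1 = 2*5*5/10 + 1 = 6.0000.
        Var[R] = 2*n_A*n_B*(2*n_A*n_B - n_A - n_B) / ((n_A+n_B)^2 * (n_A+n_B-1)) = 2000/900 = 2.2222.
        SD[R] = 1.4907.
Step 4: Continuity-corrected z = (R + 0.5 - E[R]) / SD[R] = (4 + 0.5 - 6.0000) / 1.4907 = -1.0062.
Step 5: Two-sided p-value via normal approximation = 2*(1 - Phi(|z|)) = 0.314305.
Step 6: alpha = 0.1. fail to reject H0.

R = 4, z = -1.0062, p = 0.314305, fail to reject H0.


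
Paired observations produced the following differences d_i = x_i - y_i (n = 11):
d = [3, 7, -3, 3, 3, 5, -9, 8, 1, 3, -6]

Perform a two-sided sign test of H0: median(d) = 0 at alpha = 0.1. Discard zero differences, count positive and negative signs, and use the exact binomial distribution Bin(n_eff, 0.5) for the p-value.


Step 1: Discard zero differences. Original n = 11; n_eff = number of nonzero differences = 11.
Nonzero differences (with sign): +3, +7, -3, +3, +3, +5, -9, +8, +1, +3, -6
Step 2: Count signs: positive = 8, negative = 3.
Step 3: Under H0: P(positive) = 0.5, so the number of positives S ~ Bin(11, 0.5).
Step 4: Two-sided exact p-value = sum of Bin(11,0.5) probabilities at or below the observed probability = 0.226562.
Step 5: alpha = 0.1. fail to reject H0.

n_eff = 11, pos = 8, neg = 3, p = 0.226562, fail to reject H0.


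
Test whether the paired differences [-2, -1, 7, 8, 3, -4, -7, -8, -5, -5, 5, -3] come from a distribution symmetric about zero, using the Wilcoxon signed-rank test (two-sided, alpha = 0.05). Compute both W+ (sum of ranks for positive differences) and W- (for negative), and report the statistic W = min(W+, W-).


Step 1: Drop any zero differences (none here) and take |d_i|.
|d| = [2, 1, 7, 8, 3, 4, 7, 8, 5, 5, 5, 3]
Step 2: Midrank |d_i| (ties get averaged ranks).
ranks: |2|->2, |1|->1, |7|->9.5, |8|->11.5, |3|->3.5, |4|->5, |7|->9.5, |8|->11.5, |5|->7, |5|->7, |5|->7, |3|->3.5
Step 3: Attach original signs; sum ranks with positive sign and with negative sign.
W+ = 9.5 + 11.5 + 3.5 + 7 = 31.5
W- = 2 + 1 + 5 + 9.5 + 11.5 + 7 + 7 + 3.5 = 46.5
(Check: W+ + W- = 78 should equal n(n+1)/2 = 78.)
Step 4: Test statistic W = min(W+, W-) = 31.5.
Step 5: Ties in |d|, so use the tie-corrected normal approximation.
        E[W] = n(n+1)/4 = 12*13/4 = 39.
        Tie groups: |d|=3 (t=2), |d|=5 (t=3), |d|=7 (t=2), |d|=8 (t=2); sum(t^3 - t) = 42.
        Var[W] = n(n+1)(2n+1)/24 - sum(t^3-t)/48 = 3900/24 - 42/48 = 161.625.
        z = (W - E[W]) / sqrt(Var[W]) = (31.5 - 39) / 12.7132 = -0.5899.
        Two-sided p = 2*Phi(z) = 0.555232.
Step 6: alpha = 0.05. fail to reject H0.

W+ = 31.5, W- = 46.5, W = min = 31.5, p = 0.555232, fail to reject H0.


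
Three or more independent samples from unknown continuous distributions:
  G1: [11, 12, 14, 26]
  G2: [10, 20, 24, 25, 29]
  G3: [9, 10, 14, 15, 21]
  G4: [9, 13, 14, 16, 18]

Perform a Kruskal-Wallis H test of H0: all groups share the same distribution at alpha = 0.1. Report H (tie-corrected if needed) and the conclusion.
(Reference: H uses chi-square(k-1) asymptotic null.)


Step 1: Combine all N = 19 observations and assign midranks.
sorted (value, group, rank): (9,G3,1.5), (9,G4,1.5), (10,G2,3.5), (10,G3,3.5), (11,G1,5), (12,G1,6), (13,G4,7), (14,G1,9), (14,G3,9), (14,G4,9), (15,G3,11), (16,G4,12), (18,G4,13), (20,G2,14), (21,G3,15), (24,G2,16), (25,G2,17), (26,G1,18), (29,G2,19)
Step 2: Sum ranks within each group.
R_1 = 38 (n_1 = 4)
R_2 = 69.5 (n_2 = 5)
R_3 = 40 (n_3 = 5)
R_4 = 42.5 (n_4 = 5)
Step 3: H = 12/(N(N+1)) * sum(R_i^2/n_i) - 3(N+1)
     = 12/(19*20) * (38^2/4 + 69.5^2/5 + 40^2/5 + 42.5^2/5) - 3*20
     = 0.031579 * 2008.3 - 60
     = 3.420000.
Step 4: Ties present; correction factor C = 1 - 36/(19^3 - 19) = 0.994737. Corrected H = 3.420000 / 0.994737 = 3.438095.
Step 5: Under H0, H ~ chi^2(3); p-value = 0.328880.
Step 6: alpha = 0.1. fail to reject H0.

H = 3.4381, df = 3, p = 0.328880, fail to reject H0.


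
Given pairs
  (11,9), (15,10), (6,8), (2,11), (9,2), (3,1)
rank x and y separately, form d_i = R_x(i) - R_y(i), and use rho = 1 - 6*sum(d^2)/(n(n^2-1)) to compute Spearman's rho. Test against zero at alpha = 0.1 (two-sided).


Step 1: Rank x and y separately (midranks; no ties here).
rank(x): 11->5, 15->6, 6->3, 2->1, 9->4, 3->2
rank(y): 9->4, 10->5, 8->3, 11->6, 2->2, 1->1
Step 2: d_i = R_x(i) - R_y(i); compute d_i^2.
  (5-4)^2=1, (6-5)^2=1, (3-3)^2=0, (1-6)^2=25, (4-2)^2=4, (2-1)^2=1
sum(d^2) = 32.
Step 3: rho = 1 - 6*32 / (6*(6^2 - 1)) = 1 - 192/210 = 0.085714.
Step 4: Under H0, t = rho * sqrt((n-2)/(1-rho^2)) = 0.1721 ~ t(4).
Step 5: Two-sided p-value from the t-distribution with 4 df = 0.871743.
Step 6: alpha = 0.1. fail to reject H0.

rho = 0.0857, p = 0.871743, fail to reject H0 at alpha = 0.1.


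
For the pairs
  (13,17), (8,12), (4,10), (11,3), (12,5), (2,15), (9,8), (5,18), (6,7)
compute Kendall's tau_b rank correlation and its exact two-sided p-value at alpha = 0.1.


Step 1: Enumerate the 36 unordered pairs (i,j) with i<j and classify each by sign(x_j-x_i) * sign(y_j-y_i).
  (1,2):dx=-5,dy=-5->C; (1,3):dx=-9,dy=-7->C; (1,4):dx=-2,dy=-14->C; (1,5):dx=-1,dy=-12->C
  (1,6):dx=-11,dy=-2->C; (1,7):dx=-4,dy=-9->C; (1,8):dx=-8,dy=+1->D; (1,9):dx=-7,dy=-10->C
  (2,3):dx=-4,dy=-2->C; (2,4):dx=+3,dy=-9->D; (2,5):dx=+4,dy=-7->D; (2,6):dx=-6,dy=+3->D
  (2,7):dx=+1,dy=-4->D; (2,8):dx=-3,dy=+6->D; (2,9):dx=-2,dy=-5->C; (3,4):dx=+7,dy=-7->D
  (3,5):dx=+8,dy=-5->D; (3,6):dx=-2,dy=+5->D; (3,7):dx=+5,dy=-2->D; (3,8):dx=+1,dy=+8->C
  (3,9):dx=+2,dy=-3->D; (4,5):dx=+1,dy=+2->C; (4,6):dx=-9,dy=+12->D; (4,7):dx=-2,dy=+5->D
  (4,8):dx=-6,dy=+15->D; (4,9):dx=-5,dy=+4->D; (5,6):dx=-10,dy=+10->D; (5,7):dx=-3,dy=+3->D
  (5,8):dx=-7,dy=+13->D; (5,9):dx=-6,dy=+2->D; (6,7):dx=+7,dy=-7->D; (6,8):dx=+3,dy=+3->C
  (6,9):dx=+4,dy=-8->D; (7,8):dx=-4,dy=+10->D; (7,9):dx=-3,dy=-1->C; (8,9):dx=+1,dy=-11->D
Step 2: C = 13, D = 23, total pairs = 36.
Step 3: tau = (C - D)/(n(n-1)/2) = (13 - 23)/36 = -0.277778.
Step 4: Exact two-sided p-value (enumerate n! = 362880 permutations of y under H0): p = 0.358488.
Step 5: alpha = 0.1. fail to reject H0.

tau_b = -0.2778 (C=13, D=23), p = 0.358488, fail to reject H0.
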